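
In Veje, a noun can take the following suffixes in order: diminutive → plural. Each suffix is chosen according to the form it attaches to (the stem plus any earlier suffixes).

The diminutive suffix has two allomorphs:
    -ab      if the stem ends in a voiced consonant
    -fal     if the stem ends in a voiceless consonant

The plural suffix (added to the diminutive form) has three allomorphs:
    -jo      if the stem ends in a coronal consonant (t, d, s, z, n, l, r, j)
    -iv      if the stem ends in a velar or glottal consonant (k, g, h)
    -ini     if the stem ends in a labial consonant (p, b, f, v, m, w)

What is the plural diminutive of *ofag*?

*ofag* — final consonant /g/ (voiced) → -ab → *ofagab*.
Since the final consonant of the diminutive form *ofagab* is /b/ (labial), it takes -ini, giving *ofagabini*.

ofagabini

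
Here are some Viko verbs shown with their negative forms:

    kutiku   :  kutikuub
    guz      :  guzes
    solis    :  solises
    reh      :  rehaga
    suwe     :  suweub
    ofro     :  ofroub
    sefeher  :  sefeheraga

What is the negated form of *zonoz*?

The pattern is sibilance of the final sound: -es when the stem ends in a sibilant (*guz*, *solis*); -aga when the stem ends in a non-sibilant consonant (*reh*, *sefeher*); -ub when the stem ends in a vowel (*kutiku*, *suwe*, *ofro*).
The final sound of *zonoz* is /z/, which is a sibilant, so the suffix is -es, giving *zonozes*.

zonozes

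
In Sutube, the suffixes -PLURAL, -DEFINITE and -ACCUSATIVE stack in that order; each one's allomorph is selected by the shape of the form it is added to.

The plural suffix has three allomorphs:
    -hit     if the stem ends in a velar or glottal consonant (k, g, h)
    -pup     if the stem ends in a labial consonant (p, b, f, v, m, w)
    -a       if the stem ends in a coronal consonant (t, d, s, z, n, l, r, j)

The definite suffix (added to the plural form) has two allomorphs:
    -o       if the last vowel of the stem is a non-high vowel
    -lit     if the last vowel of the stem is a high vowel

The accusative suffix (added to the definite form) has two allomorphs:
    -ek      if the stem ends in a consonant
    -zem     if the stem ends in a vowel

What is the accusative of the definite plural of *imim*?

The final consonant of *imim* is /m/, which is labial, so the plural suffix is -pup, giving *imimpup*.
The last vowel of the plural form *imimpup* is /u/, which is a high vowel, so the definite suffix is -lit, giving *imimpuplit*.
The definite form *imimpuplit*: final sound = /t/, a consonant → -ek → *imimpuplitek*.

imimpuplitek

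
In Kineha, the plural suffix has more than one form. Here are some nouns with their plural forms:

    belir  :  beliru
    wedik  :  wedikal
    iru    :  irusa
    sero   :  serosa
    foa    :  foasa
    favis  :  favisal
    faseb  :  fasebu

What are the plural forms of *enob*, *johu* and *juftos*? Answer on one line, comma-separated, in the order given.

The pattern is voicing of the final sound: -al when the stem ends in a voiceless consonant (*wedik*, *favis*); -u when the stem ends in a voiced consonant (*belir*, *faseb*); -sa when the stem ends in a vowel (*iru*, *sero*, *foa*).
Since the final sound of *enob* is /b/ (a voiced consonant), it takes -u, giving *enobu*.
*johu*: final sound = /u/, a vowel → -sa → *johusa*.
*juftos* — final sound /s/ (a voiceless consonant) → -al → *juftosal*.

enobu, johusa, juftosal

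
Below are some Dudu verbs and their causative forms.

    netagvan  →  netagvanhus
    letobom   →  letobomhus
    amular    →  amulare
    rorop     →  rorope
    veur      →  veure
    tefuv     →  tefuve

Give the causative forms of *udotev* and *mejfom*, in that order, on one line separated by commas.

The suffix is conditioned by the final consonant: -hus when the stem ends in a nasal (*netagvan*, *letobom*); -e when the stem ends in a non-nasal consonant (*amular*, *rorop*, *veur*, *tefuv*).
*udotev*: final consonant = /v/, non-nasal → -e → *udoteve*.
The final consonant of *mejfom* is /m/, which is a nasal, so the suffix is -hus, giving *mejfomhus*.

udoteve, mejfomhus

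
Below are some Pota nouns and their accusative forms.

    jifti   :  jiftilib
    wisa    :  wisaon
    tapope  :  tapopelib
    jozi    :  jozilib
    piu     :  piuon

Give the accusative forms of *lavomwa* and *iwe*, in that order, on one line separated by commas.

The alternation tracks the last vowel of the stem — -lib when the last vowel of the stem is a front vowel (*jifti*, *tapope*, *jozi*); -on when the last vowel of the stem is a back vowel (*wisa*, *piu*).
The last vowel of *lavomwa* is /a/, which is a back vowel, so the suffix is -on, giving *lavomwaon*.
*iwe* — last vowel /e/ (a front vowel) → -lib → *iwelib*.

lavomwaon, iwelib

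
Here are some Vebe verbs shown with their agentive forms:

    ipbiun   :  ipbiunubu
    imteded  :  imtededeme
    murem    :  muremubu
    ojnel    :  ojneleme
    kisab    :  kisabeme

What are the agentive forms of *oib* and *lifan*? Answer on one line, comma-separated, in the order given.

Looking at the final consonant of each stem: -ubu when the stem ends in a nasal (*ipbiun*, *murem*); -eme when the stem ends in a non-nasal consonant (*imteded*, *ojnel*, *kisab*).
*oib*: final consonant = /b/, non-nasal → -eme → *oibeme*.
The final consonant of *lifan* is /n/, which is a nasal, so the suffix is -ubu, giving *lifanubu*.

oibeme, lifanubu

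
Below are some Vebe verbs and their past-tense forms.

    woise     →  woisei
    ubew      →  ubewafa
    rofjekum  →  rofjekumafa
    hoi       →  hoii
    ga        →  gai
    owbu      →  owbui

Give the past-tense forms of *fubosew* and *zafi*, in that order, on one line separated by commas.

fubosewafa, zafii

The pattern is consonant vs. vowel: -afa when the stem ends in a consonant (*ubew*, *rofjekum*); -i when the stem ends in a vowel (*woise*, *hoi*, *ga*, *owbu*).
The final sound of *fubosew* is /w/, which is a consonant, so the suffix is -afa, giving *fubosewafa*.
Since the final sound of *zafi* is /i/ (a vowel), it takes -i, giving *zafii*.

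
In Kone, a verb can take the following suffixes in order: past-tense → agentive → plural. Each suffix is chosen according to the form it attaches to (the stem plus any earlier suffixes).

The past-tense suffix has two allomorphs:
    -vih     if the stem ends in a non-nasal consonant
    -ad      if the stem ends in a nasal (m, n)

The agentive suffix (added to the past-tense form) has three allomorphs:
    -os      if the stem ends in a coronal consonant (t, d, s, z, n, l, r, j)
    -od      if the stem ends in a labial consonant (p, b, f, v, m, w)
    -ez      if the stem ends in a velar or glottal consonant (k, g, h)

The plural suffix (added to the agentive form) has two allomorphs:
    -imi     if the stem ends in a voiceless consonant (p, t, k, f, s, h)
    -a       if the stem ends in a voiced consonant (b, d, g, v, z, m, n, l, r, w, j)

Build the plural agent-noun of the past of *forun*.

*forun*: final consonant = /n/, a nasal → -ad → *forunad*.
The past-tense form *forunad*: final consonant = /d/, coronal → -os → *forunados*.
The agentive form *forunados* — final consonant /s/ (voiceless) → -imi → *forunadosimi*.

forunadosimi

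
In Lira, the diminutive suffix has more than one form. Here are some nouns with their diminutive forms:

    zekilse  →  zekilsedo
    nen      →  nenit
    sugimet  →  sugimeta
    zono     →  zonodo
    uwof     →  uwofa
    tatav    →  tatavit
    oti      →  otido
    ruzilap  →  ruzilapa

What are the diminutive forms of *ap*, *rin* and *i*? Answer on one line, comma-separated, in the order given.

apa, rinit, ido

Looking at the final sound of each stem: -a when the stem ends in a voiceless consonant (*sugimet*, *uwof*, *ruzilap*); -it when the stem ends in a voiced consonant (*nen*, *tatav*); -do when the stem ends in a vowel (*zekilse*, *zono*, *oti*).
*ap*: final sound = /p/, a voiceless consonant → -a → *apa*.
Since the final sound of *rin* is /n/ (a voiced consonant), it takes -it, giving *rinit*.
*i*: final sound = /i/, a vowel → -do → *ido*.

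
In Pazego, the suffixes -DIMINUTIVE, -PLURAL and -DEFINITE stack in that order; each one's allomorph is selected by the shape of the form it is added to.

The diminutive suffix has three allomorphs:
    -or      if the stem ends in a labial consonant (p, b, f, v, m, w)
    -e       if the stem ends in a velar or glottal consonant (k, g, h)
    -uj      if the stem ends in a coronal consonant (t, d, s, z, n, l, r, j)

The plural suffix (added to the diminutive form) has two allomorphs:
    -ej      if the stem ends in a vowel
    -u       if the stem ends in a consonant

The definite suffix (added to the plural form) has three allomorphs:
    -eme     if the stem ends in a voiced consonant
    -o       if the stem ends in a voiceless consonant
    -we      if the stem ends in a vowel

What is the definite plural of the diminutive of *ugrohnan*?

The final consonant of *ugrohnan* is /n/, which is coronal, so the diminutive suffix is -uj, giving *ugrohnanuj*.
Since the final sound of the diminutive form *ugrohnanuj* is /j/ (a consonant), it takes -u, giving *ugrohnanuju*.
The plural form *ugrohnanuju*: final sound = /u/, a vowel → -we → *ugrohnanujuwe*.

ugrohnanujuwe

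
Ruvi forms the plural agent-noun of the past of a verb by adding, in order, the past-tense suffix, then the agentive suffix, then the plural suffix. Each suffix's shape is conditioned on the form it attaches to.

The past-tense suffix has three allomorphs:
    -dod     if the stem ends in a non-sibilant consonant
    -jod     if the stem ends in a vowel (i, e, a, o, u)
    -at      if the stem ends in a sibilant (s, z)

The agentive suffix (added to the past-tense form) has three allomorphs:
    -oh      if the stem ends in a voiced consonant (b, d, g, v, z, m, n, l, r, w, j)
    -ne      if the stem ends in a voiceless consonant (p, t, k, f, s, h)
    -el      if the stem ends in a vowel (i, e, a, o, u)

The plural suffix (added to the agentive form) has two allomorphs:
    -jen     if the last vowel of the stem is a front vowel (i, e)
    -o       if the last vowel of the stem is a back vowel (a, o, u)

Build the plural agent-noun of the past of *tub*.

tubdodoho

*tub* — final sound /b/ (a non-sibilant consonant) → -dod → *tubdod*.
The final sound of the past-tense form *tubdod* is /d/, which is a voiced consonant, so the agentive suffix is -oh, giving *tubdodoh*.
Since the last vowel of the agentive form *tubdodoh* is /o/ (a back vowel), it takes -o, giving *tubdodoho*.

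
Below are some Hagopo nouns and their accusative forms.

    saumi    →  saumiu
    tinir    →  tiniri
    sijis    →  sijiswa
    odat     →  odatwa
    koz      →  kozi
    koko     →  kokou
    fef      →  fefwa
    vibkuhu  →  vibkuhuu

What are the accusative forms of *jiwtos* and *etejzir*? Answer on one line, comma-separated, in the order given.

The pattern is voicing of the final sound: -wa when the stem ends in a voiceless consonant (*sijis*, *odat*, *fef*); -i when the stem ends in a voiced consonant (*tinir*, *koz*); -u when the stem ends in a vowel (*saumi*, *koko*, *vibkuhu*).
The final sound of *jiwtos* is /s/, which is a voiceless consonant, so the suffix is -wa, giving *jiwtoswa*.
The final sound of *etejzir* is /r/, which is a voiced consonant, so the suffix is -i, giving *etejziri*.

jiwtoswa, etejziri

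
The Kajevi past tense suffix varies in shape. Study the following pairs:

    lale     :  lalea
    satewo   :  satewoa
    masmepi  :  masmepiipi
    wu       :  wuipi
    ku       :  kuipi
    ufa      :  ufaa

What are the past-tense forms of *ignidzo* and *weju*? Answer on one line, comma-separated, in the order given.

ignidzoa, wejuipi

The pattern is height harmony: -ipi when the last vowel of the stem is a high vowel (*masmepi*, *wu*, *ku*); -a when the last vowel of the stem is a non-high vowel (*lale*, *satewo*, *ufa*).
*ignidzo*: last vowel = /o/, a non-high vowel → -a → *ignidzoa*.
*weju*: last vowel = /u/, a high vowel → -ipi → *wejuipi*.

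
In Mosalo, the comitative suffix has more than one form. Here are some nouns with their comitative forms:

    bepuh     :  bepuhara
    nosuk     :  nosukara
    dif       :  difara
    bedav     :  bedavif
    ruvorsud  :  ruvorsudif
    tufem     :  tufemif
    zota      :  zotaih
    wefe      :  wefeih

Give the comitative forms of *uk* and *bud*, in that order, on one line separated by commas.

ukara, budif

The suffix is conditioned by the final sound: -ara when the stem ends in a voiceless consonant (*bepuh*, *nosuk*, *dif*); -if when the stem ends in a voiced consonant (*bedav*, *ruvorsud*, *tufem*); -ih when the stem ends in a vowel (*zota*, *wefe*).
Since the final sound of *uk* is /k/ (a voiceless consonant), it takes -ara, giving *ukara*.
*bud*: final sound = /d/, a voiced consonant → -if → *budif*.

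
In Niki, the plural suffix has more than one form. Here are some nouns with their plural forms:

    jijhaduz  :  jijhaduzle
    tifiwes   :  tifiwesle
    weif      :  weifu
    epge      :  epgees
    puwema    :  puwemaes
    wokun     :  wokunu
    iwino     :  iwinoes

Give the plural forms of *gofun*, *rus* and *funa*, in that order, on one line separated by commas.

gofunu, rusle, funaes

The suffix is conditioned by the final sound: -le when the stem ends in a sibilant (*jijhaduz*, *tifiwes*); -u when the stem ends in a non-sibilant consonant (*weif*, *wokun*); -es when the stem ends in a vowel (*epge*, *puwema*, *iwino*).
The final sound of *gofun* is /n/, which is a non-sibilant consonant, so the suffix is -u, giving *gofunu*.
Since the final sound of *rus* is /s/ (a sibilant), it takes -le, giving *rusle*.
*funa* — final sound /a/ (a vowel) → -es → *funaes*.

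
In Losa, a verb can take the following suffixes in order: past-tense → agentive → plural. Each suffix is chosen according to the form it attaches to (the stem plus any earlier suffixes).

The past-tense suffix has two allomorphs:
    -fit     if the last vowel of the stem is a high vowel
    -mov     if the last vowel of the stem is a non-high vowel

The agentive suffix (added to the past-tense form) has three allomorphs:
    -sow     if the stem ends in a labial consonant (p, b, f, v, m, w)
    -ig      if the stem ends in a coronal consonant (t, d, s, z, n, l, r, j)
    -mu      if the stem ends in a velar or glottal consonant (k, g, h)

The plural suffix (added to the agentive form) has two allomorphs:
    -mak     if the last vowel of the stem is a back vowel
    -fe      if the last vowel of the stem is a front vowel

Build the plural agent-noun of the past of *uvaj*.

uvajmovsowmak

The last vowel of *uvaj* is /a/, which is a non-high vowel, so the past-tense suffix is -mov, giving *uvajmov*.
Since the final consonant of the past-tense form *uvajmov* is /v/ (labial), it takes -sow, giving *uvajmovsow*.
The agentive form *uvajmovsow* — last vowel /o/ (a back vowel) → -mak → *uvajmovsowmak*.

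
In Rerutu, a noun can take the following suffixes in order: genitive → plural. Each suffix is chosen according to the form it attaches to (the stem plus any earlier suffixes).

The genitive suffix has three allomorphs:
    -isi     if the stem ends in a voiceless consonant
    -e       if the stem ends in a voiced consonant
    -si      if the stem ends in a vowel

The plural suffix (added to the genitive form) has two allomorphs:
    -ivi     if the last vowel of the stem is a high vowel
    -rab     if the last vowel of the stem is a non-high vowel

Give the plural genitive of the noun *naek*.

naekisiivi

*naek*: final sound = /k/, a voiceless consonant → -isi → *naekisi*.
Since the last vowel of the genitive form *naekisi* is /i/ (a high vowel), it takes -ivi, giving *naekisiivi*.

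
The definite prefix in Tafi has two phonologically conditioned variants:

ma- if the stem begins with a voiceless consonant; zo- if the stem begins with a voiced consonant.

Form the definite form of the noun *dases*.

zodases

The first consonant of *dases* is /d/, which is voiced, so the prefix is zo-, giving *zodases*.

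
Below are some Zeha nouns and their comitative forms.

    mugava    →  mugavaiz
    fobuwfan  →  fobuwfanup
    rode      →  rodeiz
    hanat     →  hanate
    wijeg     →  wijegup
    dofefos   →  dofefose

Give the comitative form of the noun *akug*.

The suffix is conditioned by the final sound: -e when the stem ends in a voiceless consonant (*hanat*, *dofefos*); -up when the stem ends in a voiced consonant (*fobuwfan*, *wijeg*); -iz when the stem ends in a vowel (*mugava*, *rode*).
Since the final sound of *akug* is /g/ (a voiced consonant), it takes -up, giving *akugup*.

akugup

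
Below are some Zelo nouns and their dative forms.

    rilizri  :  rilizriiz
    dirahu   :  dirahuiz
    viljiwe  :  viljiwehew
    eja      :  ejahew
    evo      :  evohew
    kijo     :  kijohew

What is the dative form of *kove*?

The pattern is height harmony: -iz when the last vowel of the stem is a high vowel (*rilizri*, *dirahu*); -hew when the last vowel of the stem is a non-high vowel (*viljiwe*, *eja*, *evo*, *kijo*).
*kove*: last vowel = /e/, a non-high vowel → -hew → *kovehew*.

kovehew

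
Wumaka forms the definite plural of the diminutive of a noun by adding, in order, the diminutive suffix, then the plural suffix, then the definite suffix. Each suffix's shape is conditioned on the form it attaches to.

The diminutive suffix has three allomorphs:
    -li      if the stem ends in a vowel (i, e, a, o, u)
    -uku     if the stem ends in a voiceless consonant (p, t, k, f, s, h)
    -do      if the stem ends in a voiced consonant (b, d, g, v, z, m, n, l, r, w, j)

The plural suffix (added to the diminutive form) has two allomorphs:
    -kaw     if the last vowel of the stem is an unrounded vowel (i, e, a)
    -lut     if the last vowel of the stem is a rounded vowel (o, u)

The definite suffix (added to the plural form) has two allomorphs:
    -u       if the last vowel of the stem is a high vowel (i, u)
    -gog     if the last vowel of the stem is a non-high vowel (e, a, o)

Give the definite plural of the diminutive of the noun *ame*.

amelikawgog

*ame*: final sound = /e/, a vowel → -li → *ameli*.
Since the last vowel of the diminutive form *ameli* is /i/ (an unrounded vowel), it takes -kaw, giving *amelikaw*.
Since the last vowel of the plural form *amelikaw* is /a/ (a non-high vowel), it takes -gog, giving *amelikawgog*.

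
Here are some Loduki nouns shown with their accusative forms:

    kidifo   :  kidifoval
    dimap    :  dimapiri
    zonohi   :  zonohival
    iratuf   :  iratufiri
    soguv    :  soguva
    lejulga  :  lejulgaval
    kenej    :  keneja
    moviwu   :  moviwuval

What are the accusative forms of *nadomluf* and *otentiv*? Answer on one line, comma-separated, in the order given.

The suffix is conditioned by the final sound: -iri when the stem ends in a voiceless consonant (*dimap*, *iratuf*); -a when the stem ends in a voiced consonant (*soguv*, *kenej*); -val when the stem ends in a vowel (*kidifo*, *zonohi*, *lejulga*, *moviwu*).
The final sound of *nadomluf* is /f/, which is a voiceless consonant, so the suffix is -iri, giving *nadomlufiri*.
Since the final sound of *otentiv* is /v/ (a voiced consonant), it takes -a, giving *otentiva*.

nadomlufiri, otentiva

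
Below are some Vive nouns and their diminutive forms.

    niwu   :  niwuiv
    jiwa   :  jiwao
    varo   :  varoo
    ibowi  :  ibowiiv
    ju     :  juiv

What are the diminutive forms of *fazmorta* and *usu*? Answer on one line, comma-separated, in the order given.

The pattern is height harmony: -iv when the last vowel of the stem is a high vowel (*niwu*, *ibowi*, *ju*); -o when the last vowel of the stem is a non-high vowel (*jiwa*, *varo*).
*fazmorta*: last vowel = /a/, a non-high vowel → -o → *fazmortao*.
The last vowel of *usu* is /u/, which is a high vowel, so the suffix is -iv, giving *usuiv*.

fazmortao, usuiv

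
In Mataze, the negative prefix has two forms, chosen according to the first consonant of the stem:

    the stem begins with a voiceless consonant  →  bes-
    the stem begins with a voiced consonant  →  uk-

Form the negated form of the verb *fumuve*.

besfumuve

*fumuve*: first consonant = /f/, voiceless → bes- → *besfumuve*.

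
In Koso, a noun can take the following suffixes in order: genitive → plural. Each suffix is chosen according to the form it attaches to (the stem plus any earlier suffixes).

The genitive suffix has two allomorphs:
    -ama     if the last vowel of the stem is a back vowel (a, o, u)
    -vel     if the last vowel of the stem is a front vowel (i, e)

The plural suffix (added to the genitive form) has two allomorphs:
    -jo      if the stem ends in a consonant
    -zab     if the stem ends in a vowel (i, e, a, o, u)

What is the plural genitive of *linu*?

linuamazab

Since the last vowel of *linu* is /u/ (a back vowel), it takes -ama, giving *linuama*.
The genitive form *linuama*: final sound = /a/, a vowel → -zab → *linuamazab*.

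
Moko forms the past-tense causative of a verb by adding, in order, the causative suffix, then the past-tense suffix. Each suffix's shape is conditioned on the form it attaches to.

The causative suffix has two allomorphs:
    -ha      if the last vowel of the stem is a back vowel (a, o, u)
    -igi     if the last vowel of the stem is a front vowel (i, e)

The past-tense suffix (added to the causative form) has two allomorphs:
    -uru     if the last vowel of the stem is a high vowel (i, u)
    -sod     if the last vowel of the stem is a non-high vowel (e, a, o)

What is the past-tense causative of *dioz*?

Since the last vowel of *dioz* is /o/ (a back vowel), it takes -ha, giving *diozha*.
Since the last vowel of the causative form *diozha* is /a/ (a non-high vowel), it takes -sod, giving *diozhasod*.

diozhasod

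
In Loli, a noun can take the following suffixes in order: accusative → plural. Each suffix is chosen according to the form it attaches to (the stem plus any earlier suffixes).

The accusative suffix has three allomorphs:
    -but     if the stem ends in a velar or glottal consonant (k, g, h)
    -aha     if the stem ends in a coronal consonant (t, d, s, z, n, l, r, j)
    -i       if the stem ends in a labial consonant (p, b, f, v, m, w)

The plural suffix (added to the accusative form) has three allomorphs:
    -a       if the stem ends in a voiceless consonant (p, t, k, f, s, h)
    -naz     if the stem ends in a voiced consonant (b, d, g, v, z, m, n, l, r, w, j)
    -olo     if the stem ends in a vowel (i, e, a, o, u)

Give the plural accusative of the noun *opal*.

*opal*: final consonant = /l/, coronal → -aha → *opalaha*.
The final sound of the accusative form *opalaha* is /a/, which is a vowel, so the plural suffix is -olo, giving *opalahaolo*.

opalahaolo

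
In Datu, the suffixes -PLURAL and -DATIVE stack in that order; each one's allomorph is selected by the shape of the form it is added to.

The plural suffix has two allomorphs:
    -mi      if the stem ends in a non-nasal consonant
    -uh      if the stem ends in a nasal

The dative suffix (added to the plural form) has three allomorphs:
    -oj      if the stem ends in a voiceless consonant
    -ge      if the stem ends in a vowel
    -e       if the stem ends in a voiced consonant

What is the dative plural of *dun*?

dunuhoj

*dun*: final consonant = /n/, a nasal → -uh → *dunuh*.
The final sound of the plural form *dunuh* is /h/, which is a voiceless consonant, so the dative suffix is -oj, giving *dunuhoj*.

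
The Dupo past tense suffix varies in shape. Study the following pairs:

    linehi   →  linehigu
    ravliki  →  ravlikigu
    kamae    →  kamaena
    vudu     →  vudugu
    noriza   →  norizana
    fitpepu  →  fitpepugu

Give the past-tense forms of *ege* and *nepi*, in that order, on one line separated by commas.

egena, nepigu

Looking at the last vowel of each stem: -gu when the last vowel of the stem is a high vowel (*linehi*, *ravliki*, *vudu*, *fitpepu*); -na when the last vowel of the stem is a non-high vowel (*kamae*, *noriza*).
The last vowel of *ege* is /e/, which is a non-high vowel, so the suffix is -na, giving *egena*.
Since the last vowel of *nepi* is /i/ (a high vowel), it takes -gu, giving *nepigu*.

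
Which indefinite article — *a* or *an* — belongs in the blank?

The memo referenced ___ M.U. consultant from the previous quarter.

an

The indefinite article is chosen by the initial *sound* of the following word, not its spelling.
The initialism *M.U.* is read letter by letter; the first letter, M, is pronounced /ɛm/, which begins with a vowel sound.
So the article is *an*: The memo referenced an M.U. consultant from the previous quarter.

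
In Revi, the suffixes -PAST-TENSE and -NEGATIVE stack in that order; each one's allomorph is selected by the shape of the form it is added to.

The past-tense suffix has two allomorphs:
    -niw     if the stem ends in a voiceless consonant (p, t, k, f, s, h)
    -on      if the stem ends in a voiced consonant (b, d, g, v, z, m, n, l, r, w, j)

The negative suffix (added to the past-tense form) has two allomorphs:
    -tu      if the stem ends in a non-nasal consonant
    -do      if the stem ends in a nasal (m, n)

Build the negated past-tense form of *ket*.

*ket* — final consonant /t/ (voiceless) → -niw → *ketniw*.
The final consonant of the past-tense form *ketniw* is /w/, which is non-nasal, so the negative suffix is -tu, giving *ketniwtu*.

ketniwtu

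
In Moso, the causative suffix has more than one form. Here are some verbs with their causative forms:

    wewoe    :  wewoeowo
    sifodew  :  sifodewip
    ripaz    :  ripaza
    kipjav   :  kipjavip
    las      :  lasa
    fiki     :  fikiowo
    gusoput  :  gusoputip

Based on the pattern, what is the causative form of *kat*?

katip

Looking at the final sound of each stem: -a when the stem ends in a sibilant (*ripaz*, *las*); -ip when the stem ends in a non-sibilant consonant (*sifodew*, *kipjav*, *gusoput*); -owo when the stem ends in a vowel (*wewoe*, *fiki*).
*kat*: final sound = /t/, a non-sibilant consonant → -ip → *katip*.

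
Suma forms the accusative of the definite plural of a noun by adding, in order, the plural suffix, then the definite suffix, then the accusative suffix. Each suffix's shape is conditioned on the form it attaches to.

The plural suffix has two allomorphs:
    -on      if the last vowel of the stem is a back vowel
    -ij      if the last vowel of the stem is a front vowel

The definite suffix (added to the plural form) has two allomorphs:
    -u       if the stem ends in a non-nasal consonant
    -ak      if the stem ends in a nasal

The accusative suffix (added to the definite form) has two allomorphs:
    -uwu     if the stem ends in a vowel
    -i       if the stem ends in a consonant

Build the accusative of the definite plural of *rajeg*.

The last vowel of *rajeg* is /e/, which is a front vowel, so the plural suffix is -ij, giving *rajegij*.
The plural form *rajegij* — final consonant /j/ (non-nasal) → -u → *rajegiju*.
The final sound of the definite form *rajegiju* is /u/, which is a vowel, so the accusative suffix is -uwu, giving *rajegijuuwu*.

rajegijuuwu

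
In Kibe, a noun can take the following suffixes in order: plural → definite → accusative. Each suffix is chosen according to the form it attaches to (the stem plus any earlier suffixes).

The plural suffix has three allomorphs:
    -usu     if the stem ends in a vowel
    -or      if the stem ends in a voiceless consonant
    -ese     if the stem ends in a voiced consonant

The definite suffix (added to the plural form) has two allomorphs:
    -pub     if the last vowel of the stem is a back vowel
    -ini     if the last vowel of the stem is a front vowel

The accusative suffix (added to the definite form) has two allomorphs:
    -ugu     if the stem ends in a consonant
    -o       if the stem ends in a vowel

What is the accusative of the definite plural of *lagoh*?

*lagoh* — final sound /h/ (a voiceless consonant) → -or → *lagohor*.
Since the last vowel of the plural form *lagohor* is /o/ (a back vowel), it takes -pub, giving *lagohorpub*.
The final sound of the definite form *lagohorpub* is /b/, which is a consonant, so the accusative suffix is -ugu, giving *lagohorpubugu*.

lagohorpubugu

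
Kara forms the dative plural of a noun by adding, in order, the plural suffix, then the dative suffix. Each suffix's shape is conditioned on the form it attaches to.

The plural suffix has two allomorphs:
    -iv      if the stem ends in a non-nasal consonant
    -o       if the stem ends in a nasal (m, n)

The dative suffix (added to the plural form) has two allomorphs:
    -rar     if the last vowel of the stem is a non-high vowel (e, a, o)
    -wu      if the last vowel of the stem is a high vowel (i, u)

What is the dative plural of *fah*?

*fah* — final consonant /h/ (non-nasal) → -iv → *fahiv*.
The plural form *fahiv* — last vowel /i/ (a high vowel) → -wu → *fahivwu*.

fahivwu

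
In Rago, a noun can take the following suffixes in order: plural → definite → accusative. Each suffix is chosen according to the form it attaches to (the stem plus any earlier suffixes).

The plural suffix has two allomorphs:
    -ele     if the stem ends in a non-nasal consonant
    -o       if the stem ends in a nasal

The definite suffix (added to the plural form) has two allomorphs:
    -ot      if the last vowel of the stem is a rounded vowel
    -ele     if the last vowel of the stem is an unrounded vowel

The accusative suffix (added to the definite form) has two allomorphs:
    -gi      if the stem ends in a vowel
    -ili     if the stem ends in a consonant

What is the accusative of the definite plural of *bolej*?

Since the final consonant of *bolej* is /j/ (non-nasal), it takes -ele, giving *bolejele*.
The plural form *bolejele*: last vowel = /e/, an unrounded vowel → -ele → *bolejeleele*.
Since the final sound of the definite form *bolejeleele* is /e/ (a vowel), it takes -gi, giving *bolejeleelegi*.

bolejeleelegi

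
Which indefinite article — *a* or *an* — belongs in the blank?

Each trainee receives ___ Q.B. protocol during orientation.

a

The indefinite article is chosen by the initial *sound* of the following word, not its spelling.
The initialism *Q.B.* is read letter by letter; the first letter, Q, is pronounced /kjuː/, which begins with a consonant sound.
So the article is *a*: Each trainee receives a Q.B. protocol during orientation.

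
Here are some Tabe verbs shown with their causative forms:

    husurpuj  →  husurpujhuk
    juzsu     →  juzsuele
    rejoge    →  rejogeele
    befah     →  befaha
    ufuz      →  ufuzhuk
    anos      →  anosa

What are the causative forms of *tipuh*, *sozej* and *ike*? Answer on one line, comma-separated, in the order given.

tipuha, sozejhuk, ikeele

Looking at the final sound of each stem: -a when the stem ends in a voiceless consonant (*befah*, *anos*); -huk when the stem ends in a voiced consonant (*husurpuj*, *ufuz*); -ele when the stem ends in a vowel (*juzsu*, *rejoge*).
*tipuh* — final sound /h/ (a voiceless consonant) → -a → *tipuha*.
The final sound of *sozej* is /j/, which is a voiced consonant, so the suffix is -huk, giving *sozejhuk*.
The final sound of *ike* is /e/, which is a vowel, so the suffix is -ele, giving *ikeele*.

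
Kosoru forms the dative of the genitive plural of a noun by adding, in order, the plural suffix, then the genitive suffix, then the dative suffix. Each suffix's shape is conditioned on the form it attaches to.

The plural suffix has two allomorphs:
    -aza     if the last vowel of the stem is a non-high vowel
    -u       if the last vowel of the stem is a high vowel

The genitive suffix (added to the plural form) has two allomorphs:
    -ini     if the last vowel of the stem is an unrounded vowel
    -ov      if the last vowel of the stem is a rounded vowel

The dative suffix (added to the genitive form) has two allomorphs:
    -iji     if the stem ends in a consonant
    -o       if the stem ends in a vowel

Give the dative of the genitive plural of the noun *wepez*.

The last vowel of *wepez* is /e/, which is a non-high vowel, so the plural suffix is -aza, giving *wepezaza*.
The plural form *wepezaza* — last vowel /a/ (an unrounded vowel) → -ini → *wepezazaini*.
Since the final sound of the genitive form *wepezazaini* is /i/ (a vowel), it takes -o, giving *wepezazainio*.

wepezazainio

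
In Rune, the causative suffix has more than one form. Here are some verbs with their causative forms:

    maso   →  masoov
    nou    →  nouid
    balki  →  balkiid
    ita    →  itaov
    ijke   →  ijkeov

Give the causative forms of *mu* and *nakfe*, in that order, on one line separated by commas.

The alternation tracks the last vowel of the stem — -id when the last vowel of the stem is a high vowel (*nou*, *balki*); -ov when the last vowel of the stem is a non-high vowel (*maso*, *ita*, *ijke*).
*mu*: last vowel = /u/, a high vowel → -id → *muid*.
*nakfe*: last vowel = /e/, a non-high vowel → -ov → *nakfeov*.

muid, nakfeov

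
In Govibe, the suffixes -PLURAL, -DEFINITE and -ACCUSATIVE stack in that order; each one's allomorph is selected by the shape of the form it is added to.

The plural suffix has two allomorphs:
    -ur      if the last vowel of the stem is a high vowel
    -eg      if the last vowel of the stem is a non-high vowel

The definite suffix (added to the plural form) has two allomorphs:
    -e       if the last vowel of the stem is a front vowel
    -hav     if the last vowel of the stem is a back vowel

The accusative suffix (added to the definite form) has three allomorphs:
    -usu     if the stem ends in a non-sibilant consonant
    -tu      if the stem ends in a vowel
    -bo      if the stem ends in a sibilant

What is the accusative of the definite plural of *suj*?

sujurhavusu

*suj*: last vowel = /u/, a high vowel → -ur → *sujur*.
The plural form *sujur*: last vowel = /u/, a back vowel → -hav → *sujurhav*.
The definite form *sujurhav*: final sound = /v/, a non-sibilant consonant → -usu → *sujurhavusu*.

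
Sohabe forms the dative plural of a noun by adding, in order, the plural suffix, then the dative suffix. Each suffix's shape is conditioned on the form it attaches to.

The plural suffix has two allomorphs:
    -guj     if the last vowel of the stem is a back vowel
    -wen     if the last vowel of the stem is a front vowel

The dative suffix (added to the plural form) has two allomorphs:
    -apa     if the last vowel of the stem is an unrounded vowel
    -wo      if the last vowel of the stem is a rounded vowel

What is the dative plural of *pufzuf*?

Since the last vowel of *pufzuf* is /u/ (a back vowel), it takes -guj, giving *pufzufguj*.
The plural form *pufzufguj* — last vowel /u/ (a rounded vowel) → -wo → *pufzufgujwo*.

pufzufgujwo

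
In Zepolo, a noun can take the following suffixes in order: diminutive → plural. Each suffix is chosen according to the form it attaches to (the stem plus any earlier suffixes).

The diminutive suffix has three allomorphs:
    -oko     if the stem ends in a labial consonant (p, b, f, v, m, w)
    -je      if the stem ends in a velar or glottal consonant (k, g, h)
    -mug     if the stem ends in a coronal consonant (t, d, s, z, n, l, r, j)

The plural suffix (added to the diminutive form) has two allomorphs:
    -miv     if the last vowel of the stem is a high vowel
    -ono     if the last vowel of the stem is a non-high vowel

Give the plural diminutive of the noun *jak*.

jakjeono

*jak* — final consonant /k/ (velar/glottal) → -je → *jakje*.
Since the last vowel of the diminutive form *jakje* is /e/ (a non-high vowel), it takes -ono, giving *jakjeono*.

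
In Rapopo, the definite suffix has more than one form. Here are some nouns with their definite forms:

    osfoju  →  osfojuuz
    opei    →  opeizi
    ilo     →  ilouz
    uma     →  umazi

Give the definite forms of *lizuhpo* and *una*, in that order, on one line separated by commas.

lizuhpouz, unazi

The suffix is conditioned by the last vowel: -uz when the last vowel of the stem is a rounded vowel (*osfoju*, *ilo*); -zi when the last vowel of the stem is an unrounded vowel (*opei*, *uma*).
Since the last vowel of *lizuhpo* is /o/ (a rounded vowel), it takes -uz, giving *lizuhpouz*.
Since the last vowel of *una* is /a/ (an unrounded vowel), it takes -zi, giving *unazi*.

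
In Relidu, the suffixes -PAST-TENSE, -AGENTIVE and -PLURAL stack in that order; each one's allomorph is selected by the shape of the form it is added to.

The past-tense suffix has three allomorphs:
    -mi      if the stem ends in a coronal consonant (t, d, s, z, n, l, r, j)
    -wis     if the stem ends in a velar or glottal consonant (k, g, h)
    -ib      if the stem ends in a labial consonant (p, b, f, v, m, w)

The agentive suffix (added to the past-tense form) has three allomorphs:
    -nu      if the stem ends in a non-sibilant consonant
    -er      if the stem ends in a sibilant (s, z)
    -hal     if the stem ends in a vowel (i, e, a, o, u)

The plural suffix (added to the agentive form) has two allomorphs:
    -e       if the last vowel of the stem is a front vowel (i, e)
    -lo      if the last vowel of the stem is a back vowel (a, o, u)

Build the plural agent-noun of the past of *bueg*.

*bueg*: final consonant = /g/, velar/glottal → -wis → *buegwis*.
The final sound of the past-tense form *buegwis* is /s/, which is a sibilant, so the agentive suffix is -er, giving *buegwiser*.
The last vowel of the agentive form *buegwiser* is /e/, which is a front vowel, so the plural suffix is -e, giving *buegwisere*.

buegwisere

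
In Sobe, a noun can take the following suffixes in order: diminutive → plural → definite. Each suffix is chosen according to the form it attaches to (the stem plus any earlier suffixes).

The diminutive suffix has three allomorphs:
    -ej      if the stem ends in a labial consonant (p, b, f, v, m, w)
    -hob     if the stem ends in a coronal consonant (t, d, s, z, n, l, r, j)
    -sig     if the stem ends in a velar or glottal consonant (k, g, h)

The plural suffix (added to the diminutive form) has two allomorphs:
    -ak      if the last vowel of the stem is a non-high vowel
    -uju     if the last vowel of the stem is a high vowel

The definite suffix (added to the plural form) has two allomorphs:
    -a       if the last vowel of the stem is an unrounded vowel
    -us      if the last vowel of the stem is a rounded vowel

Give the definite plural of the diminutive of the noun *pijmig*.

The final consonant of *pijmig* is /g/, which is velar/glottal, so the diminutive suffix is -sig, giving *pijmigsig*.
The diminutive form *pijmigsig*: last vowel = /i/, a high vowel → -uju → *pijmigsiguju*.
The last vowel of the plural form *pijmigsiguju* is /u/, which is a rounded vowel, so the definite suffix is -us, giving *pijmigsigujuus*.

pijmigsigujuus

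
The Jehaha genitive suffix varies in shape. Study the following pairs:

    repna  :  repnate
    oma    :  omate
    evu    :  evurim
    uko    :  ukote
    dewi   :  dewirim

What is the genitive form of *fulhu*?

fulhurim

The suffix is conditioned by the last vowel: -rim when the last vowel of the stem is a high vowel (*evu*, *dewi*); -te when the last vowel of the stem is a non-high vowel (*repna*, *oma*, *uko*).
The last vowel of *fulhu* is /u/, which is a high vowel, so the suffix is -rim, giving *fulhurim*.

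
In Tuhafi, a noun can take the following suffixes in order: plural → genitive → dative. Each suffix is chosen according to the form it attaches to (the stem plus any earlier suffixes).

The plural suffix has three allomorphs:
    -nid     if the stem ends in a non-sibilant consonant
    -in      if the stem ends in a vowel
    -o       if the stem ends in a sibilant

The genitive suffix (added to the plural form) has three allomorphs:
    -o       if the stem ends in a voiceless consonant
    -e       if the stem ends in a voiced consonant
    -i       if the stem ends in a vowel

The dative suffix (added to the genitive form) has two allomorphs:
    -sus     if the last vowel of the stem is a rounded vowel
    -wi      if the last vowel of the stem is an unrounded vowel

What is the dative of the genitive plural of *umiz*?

Since the final sound of *umiz* is /z/ (a sibilant), it takes -o, giving *umizo*.
The final sound of the plural form *umizo* is /o/, which is a vowel, so the genitive suffix is -i, giving *umizoi*.
The genitive form *umizoi* — last vowel /i/ (an unrounded vowel) → -wi → *umizoiwi*.

umizoiwi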